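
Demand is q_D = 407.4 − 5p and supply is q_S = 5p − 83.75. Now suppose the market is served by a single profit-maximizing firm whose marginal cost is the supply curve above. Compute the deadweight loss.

581.94

In inverse form: demand p = 81.48 − 0.2q, supply p = 16.75 + 0.2q.
Competitive equilibrium: 81.48 − 0.2q = 16.75 + 0.2q → q* = 161.825, p* = 49.115.
Marginal revenue: MR = 81.48 − 0.4q. Set MR = MC: 81.48 − 0.4q = 16.75 + 0.2q → q_m = 107.8833.
Price p_m = 81.48 − 0.2·107.8833 = 59.9033; MC(q_m) = 16.75 + 0.2·107.8833 = 38.3267.
Competitive q* = 161.825, so Δq = 53.9417; wedge = 59.9033 − 38.3267 = 21.5766.
Deadweight loss = ½ × 53.9417 × 21.5766 = 581.94.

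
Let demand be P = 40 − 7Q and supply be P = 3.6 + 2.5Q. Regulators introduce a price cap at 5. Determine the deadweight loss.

50.84

Competitive equilibrium: 40 − 7Q = 3.6 + 2.5Q → Q* = 3.8316, P* = 13.1789.
At the ceiling P = 5, quantity supplied = (5 − 3.6)/2.5 = 0.56.
Willingness to pay at Q' = 0.56: 40 − 7·0.56 = 36.08.
ΔQ = 3.8316 − 0.56 = 3.2716; wedge = 36.08 − 5 = 31.08.
Welfare loss = ½ × 3.2716 × 31.08 = 50.84.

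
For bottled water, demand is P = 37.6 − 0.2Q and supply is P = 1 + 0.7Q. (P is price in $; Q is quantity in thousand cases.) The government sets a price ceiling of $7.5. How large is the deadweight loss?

Competitive equilibrium: 37.6 − 0.2Q = 1 + 0.7Q → Q* = 40.66667, P* = 29.46667.
At the ceiling P = 7.5, quantity supplied = (7.5 − 1)/0.7 = 9.28571.
Willingness to pay at Q' = 9.28571: 37.6 − 0.2·9.28571 = 35.74286.
ΔQ = 40.66667 − 9.28571 = 31.38096; wedge = 35.74286 − 7.5 = 28.24286.
The triangle = ½ × 31.38096 × 28.24286 = $443.14 thousand.

$443.14 thousand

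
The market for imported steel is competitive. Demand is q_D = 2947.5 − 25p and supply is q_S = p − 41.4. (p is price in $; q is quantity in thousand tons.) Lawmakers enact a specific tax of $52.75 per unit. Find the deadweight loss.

$1337.77 thousand

In inverse form: demand p = 117.9 − 0.04q, supply p = 41.4 + q.
Competitive equilibrium: 117.9 − 0.04q = 41.4 + q → q* = 73.5577, p* = 114.9577.
With the tax, the buyer price exceeds the seller price by 52.75: (117.9 − 0.04q) − (41.4 + q) = 52.75 → q' = 22.8365.
Δq = 73.5577 − 22.8365 = 50.7212; the wedge equals the tax, 52.75.
Deadweight loss = ½ × 50.7212 × 52.75 = $1337.77 thousand.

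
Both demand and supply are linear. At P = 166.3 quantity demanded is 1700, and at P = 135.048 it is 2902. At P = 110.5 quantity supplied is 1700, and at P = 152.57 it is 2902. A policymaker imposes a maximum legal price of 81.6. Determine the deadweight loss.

Demand slope = (135.048 − 166.3)/(2902 − 1700) = −0.026, so P = 210.5 − 0.026Q.
Supply slope = (152.57 − 110.5)/(2902 − 1700) = 0.035, so P = 51 + 0.035Q.
Competitive equilibrium: 210.5 − 0.026Q = 51 + 0.035Q → Q* = 2614.7541, P* = 142.51639.
At the ceiling P = 81.6, quantity supplied = (81.6 − 51)/0.035 = 874.28571.
Willingness to pay at Q' = 874.28571: 210.5 − 0.026·874.28571 = 187.76857.
ΔQ = 2614.7541 − 874.28571 = 1740.46839; wedge = 187.76857 − 81.6 = 106.16857.
DWL = ½ × 1740.46839 × 106.16857 = 92391.52.

92391.52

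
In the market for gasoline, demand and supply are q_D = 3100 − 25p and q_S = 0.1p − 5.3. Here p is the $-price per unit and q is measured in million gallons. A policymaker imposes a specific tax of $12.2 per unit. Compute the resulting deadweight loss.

In inverse form: demand p = 124 − 0.04q, supply p = 53 + 10q.
Competitive equilibrium: 124 − 0.04q = 53 + 10q → q* = 7.0717, p* = 123.7171.
With the tax, the buyer price exceeds the seller price by 12.2: (124 − 0.04q) − (53 + 10q) = 12.2 → q' = 5.8566.
Δq = 7.0717 − 5.8566 = 1.2151; the wedge equals the tax, 12.2.
The triangle = ½ × 1.2151 × 12.2 = $7.41 million.

$7.41 million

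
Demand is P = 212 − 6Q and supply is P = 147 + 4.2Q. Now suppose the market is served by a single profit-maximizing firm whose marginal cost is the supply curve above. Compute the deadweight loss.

28.41

Competitive equilibrium: 212 − 6Q = 147 + 4.2Q → Q* = 6.3725, P* = 173.7647.
Marginal revenue: MR = 212 − 12Q. Set MR = MC: 212 − 12Q = 147 + 4.2Q → Q_m = 4.0123.
Price P_m = 212 − 6·4.0123 = 187.9262; MC(Q_m) = 147 + 4.2·4.0123 = 163.8517.
Competitive Q* = 6.3725, so ΔQ = 2.3602; wedge = 187.9262 − 163.8517 = 24.0745.
Deadweight loss = ½ × 2.3602 × 24.0745 = 28.41.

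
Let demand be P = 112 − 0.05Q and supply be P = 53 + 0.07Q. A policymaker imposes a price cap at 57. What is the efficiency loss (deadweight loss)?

Competitive equilibrium: 112 − 0.05Q = 53 + 0.07Q → Q* = 491.66667, P* = 87.41667.
At the ceiling P = 57, quantity supplied = (57 − 53)/0.07 = 57.14286.
Willingness to pay at Q' = 57.14286: 112 − 0.05·57.14286 = 109.14286.
ΔQ = 491.66667 − 57.14286 = 434.52381; wedge = 109.14286 − 57 = 52.14286.
Deadweight loss = ½ × 434.52381 × 52.14286 = 11328.66.

11328.66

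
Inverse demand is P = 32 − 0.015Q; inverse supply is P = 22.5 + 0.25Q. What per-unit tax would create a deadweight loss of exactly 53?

5.3

Competitive equilibrium: 32 − 0.015Q = 22.5 + 0.25Q → Q* = 35.8491, P* = 31.4623.
A tax t gives ΔQ = t/0.265 and wedge t, so DWL = t²/0.53.
t²/0.53 = 53 → t² = 28.09 → t = 5.3.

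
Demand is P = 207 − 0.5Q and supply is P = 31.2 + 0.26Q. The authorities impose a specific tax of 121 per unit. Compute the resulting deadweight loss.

9632.24

Competitive equilibrium: 207 − 0.5Q = 31.2 + 0.26Q → Q* = 231.3158, P* = 91.3421.
With the tax, the buyer price exceeds the seller price by 121: (207 − 0.5Q) − (31.2 + 0.26Q) = 121 → Q' = 72.1053.
ΔQ = 231.3158 − 72.1053 = 159.2105; the wedge equals the tax, 121.
The triangle = ½ × 159.2105 × 121 = 9632.24.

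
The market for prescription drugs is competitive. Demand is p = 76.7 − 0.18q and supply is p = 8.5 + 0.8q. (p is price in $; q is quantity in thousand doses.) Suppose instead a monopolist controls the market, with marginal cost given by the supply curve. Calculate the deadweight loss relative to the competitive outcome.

$57.14 thousand

Competitive equilibrium: 76.7 − 0.18q = 8.5 + 0.8q → q* = 69.5918, p* = 64.1735.
Marginal revenue: MR = 76.7 − 0.36q. Set MR = MC: 76.7 − 0.36q = 8.5 + 0.8q → q_m = 58.7931.
Price p_m = 76.7 − 0.18·58.7931 = 66.1172; MC(q_m) = 8.5 + 0.8·58.7931 = 55.5345.
Competitive q* = 69.5918, so Δq = 10.7987; wedge = 66.1172 − 55.5345 = 10.5827.
DWL = ½ × 10.7987 × 10.5827 = $57.14 thousand.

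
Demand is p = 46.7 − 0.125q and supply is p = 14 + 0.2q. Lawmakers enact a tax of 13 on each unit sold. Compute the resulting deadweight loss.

Competitive equilibrium: 46.7 − 0.125q = 14 + 0.2q → q* = 100.6154, p* = 34.1231.
With the tax, the buyer price exceeds the seller price by 13: (46.7 − 0.125q) − (14 + 0.2q) = 13 → q' = 60.6154.
Δq = 100.6154 − 60.6154 = 40; the wedge equals the tax, 13.
DWL = ½ × 40 × 13 = 260.

260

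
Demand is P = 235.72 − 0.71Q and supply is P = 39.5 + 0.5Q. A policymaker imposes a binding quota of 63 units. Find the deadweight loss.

Competitive equilibrium: 235.72 − 0.71Q = 39.5 + 0.5Q → Q* = 162.1653, P* = 120.5826.
At Q = 63: demand price = 235.72 − 0.71·63 = 190.99; supply price = 39.5 + 0.5·63 = 71.
ΔQ = 162.1653 − 63 = 99.1653; wedge = 190.99 − 71 = 119.99.
The triangle = ½ × 99.1653 × 119.99 = 5949.42.

5949.42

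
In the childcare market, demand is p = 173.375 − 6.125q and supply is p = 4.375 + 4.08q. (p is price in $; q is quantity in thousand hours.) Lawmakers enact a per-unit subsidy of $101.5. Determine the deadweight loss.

Competitive equilibrium: 173.375 − 6.125q = 4.375 + 4.08q → q* = 16.5605, p* = 71.9419.
The subsidy lowers effective supply by 101.5: p = 4.08q − 97.125.
New quantity: 173.375 − 6.125q = 4.08q − 97.125 → q' = 26.5066.
Overproduction Δq = 26.5066 − 16.5605 = 9.9461; wedge = subsidy = 101.5.
Welfare loss = ½ × 9.9461 × 101.5 = $504.76 thousand.

$504.76 thousand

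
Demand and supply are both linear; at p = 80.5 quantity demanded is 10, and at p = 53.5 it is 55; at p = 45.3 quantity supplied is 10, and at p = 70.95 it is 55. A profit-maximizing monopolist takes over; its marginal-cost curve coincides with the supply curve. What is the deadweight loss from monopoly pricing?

108.02

Demand slope = (53.5 − 80.5)/(55 − 10) = −0.6, so p = 86.5 − 0.6q.
Supply slope = (70.95 − 45.3)/(55 − 10) = 0.57, so p = 39.6 + 0.57q.
Competitive equilibrium: 86.5 − 0.6q = 39.6 + 0.57q → q* = 40.0855, p* = 62.4487.
Marginal revenue: MR = 86.5 − 1.2q. Set MR = MC: 86.5 − 1.2q = 39.6 + 0.57q → q_m = 26.4972.
Price p_m = 86.5 − 0.6·26.4972 = 70.6017; MC(q_m) = 39.6 + 0.57·26.4972 = 54.7034.
Competitive q* = 40.0855, so Δq = 13.5883; wedge = 70.6017 − 54.7034 = 15.8983.
DWL = ½ × 13.5883 × 15.8983 = 108.02.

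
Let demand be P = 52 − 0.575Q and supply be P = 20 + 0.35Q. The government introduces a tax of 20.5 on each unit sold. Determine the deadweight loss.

Competitive equilibrium: 52 − 0.575Q = 20 + 0.35Q → Q* = 34.5946, P* = 32.1081.
With the tax, the buyer price exceeds the seller price by 20.5: (52 − 0.575Q) − (20 + 0.35Q) = 20.5 → Q' = 12.4324.
ΔQ = 34.5946 − 12.4324 = 22.1622; the wedge equals the tax, 20.5.
The triangle = ½ × 22.1622 × 20.5 = 227.16.

227.16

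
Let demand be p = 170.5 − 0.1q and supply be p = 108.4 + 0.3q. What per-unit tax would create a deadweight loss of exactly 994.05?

Competitive equilibrium: 170.5 − 0.1q = 108.4 + 0.3q → q* = 155.25, p* = 154.975.
A tax t gives Δq = t/0.4 and wedge t, so DWL = t²/0.8.
t²/0.8 = 994.05 → t² = 795.24 → t = 28.2.

28.2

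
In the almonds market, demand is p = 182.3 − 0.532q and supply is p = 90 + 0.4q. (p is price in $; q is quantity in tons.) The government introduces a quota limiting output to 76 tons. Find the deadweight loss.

$247.25

Competitive equilibrium: 182.3 − 0.532q = 90 + 0.4q → q* = 99.0343, p* = 129.6137.
At q = 76: demand price = 182.3 − 0.532·76 = 141.868; supply price = 90 + 0.4·76 = 120.4.
Δq = 99.0343 − 76 = 23.0343; wedge = 141.868 − 120.4 = 21.468.
DWL = ½ × 23.0343 × 21.468 = $247.25.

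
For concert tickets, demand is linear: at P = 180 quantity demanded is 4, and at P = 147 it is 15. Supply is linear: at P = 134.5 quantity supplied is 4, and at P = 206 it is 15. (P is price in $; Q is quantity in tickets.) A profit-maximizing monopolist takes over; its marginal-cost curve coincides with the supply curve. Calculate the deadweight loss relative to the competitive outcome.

Demand slope = (147 − 180)/(15 − 4) = −3, so P = 192 − 3Q.
Supply slope = (206 − 134.5)/(15 − 4) = 6.5, so P = 108.5 + 6.5Q.
Competitive equilibrium: 192 − 3Q = 108.5 + 6.5Q → Q* = 8.7895, P* = 165.6316.
Marginal revenue: MR = 192 − 6Q. Set MR = MC: 192 − 6Q = 108.5 + 6.5Q → Q_m = 6.68.
Price P_m = 192 − 3·6.68 = 171.96; MC(Q_m) = 108.5 + 6.5·6.68 = 151.92.
Competitive Q* = 8.7895, so ΔQ = 2.1095; wedge = 171.96 − 151.92 = 20.04.
Deadweight loss = ½ × 2.1095 × 20.04 = $21.14.

$21.14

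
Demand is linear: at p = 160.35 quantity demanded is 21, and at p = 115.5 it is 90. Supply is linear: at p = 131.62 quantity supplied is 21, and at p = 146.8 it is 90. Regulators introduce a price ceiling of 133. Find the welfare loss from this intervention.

Demand slope = (115.5 − 160.35)/(90 − 21) = −0.65, so p = 174 − 0.65q.
Supply slope = (146.8 − 131.62)/(90 − 21) = 0.22, so p = 127 + 0.22q.
Competitive equilibrium: 174 − 0.65q = 127 + 0.22q → q* = 54.023, p* = 138.8851.
At the ceiling p = 133, quantity supplied = (133 − 127)/0.22 = 27.2727.
Willingness to pay at q' = 27.2727: 174 − 0.65·27.2727 = 156.2727.
Δq = 54.023 − 27.2727 = 26.7503; wedge = 156.2727 − 133 = 23.2727.
DWL = ½ × 26.7503 × 23.2727 = 311.28.

311.28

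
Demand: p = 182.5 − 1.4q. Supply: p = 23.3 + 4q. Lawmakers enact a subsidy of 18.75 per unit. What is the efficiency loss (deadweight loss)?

Competitive equilibrium: 182.5 − 1.4q = 23.3 + 4q → q* = 29.4815, p* = 141.2259.
The subsidy lowers effective supply by 18.75: p = 4.55 + 4q.
New quantity: 182.5 − 1.4q = 4.55 + 4q → q' = 32.9537.
Overproduction Δq = 32.9537 − 29.4815 = 3.4722; wedge = subsidy = 18.75.
Deadweight loss = ½ × 3.4722 × 18.75 = 32.55.

32.55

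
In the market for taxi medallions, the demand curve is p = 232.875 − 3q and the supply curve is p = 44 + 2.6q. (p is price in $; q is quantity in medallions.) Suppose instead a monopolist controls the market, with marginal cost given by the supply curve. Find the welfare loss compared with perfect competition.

Competitive equilibrium: 232.875 − 3q = 44 + 2.6q → q* = 33.7277, p* = 131.692.
Marginal revenue: MR = 232.875 − 6q. Set MR = MC: 232.875 − 6q = 44 + 2.6q → q_m = 21.9622.
Price p_m = 232.875 − 3·21.9622 = 166.9884; MC(q_m) = 44 + 2.6·21.9622 = 101.1017.
Competitive q* = 33.7277, so Δq = 11.7655; wedge = 166.9884 − 101.1017 = 65.8867.
Welfare loss = ½ × 11.7655 × 65.8867 = $387.59.

$387.59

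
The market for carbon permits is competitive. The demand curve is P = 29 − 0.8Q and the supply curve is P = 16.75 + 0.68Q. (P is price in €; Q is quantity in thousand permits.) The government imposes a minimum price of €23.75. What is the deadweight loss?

€2.18 thousand

Competitive equilibrium: 29 − 0.8Q = 16.75 + 0.68Q → Q* = 8.277, P* = 22.3784.
At the floor P = 23.75, quantity demanded = (29 − 23.75)/0.8 = 6.5625.
Sellers' marginal cost at Q' = 6.5625: 16.75 + 0.68·6.5625 = 21.2125.
ΔQ = 8.277 − 6.5625 = 1.7145; wedge = 23.75 − 21.2125 = 2.5375.
The triangle = ½ × 1.7145 × 2.5375 = €2.18 thousand.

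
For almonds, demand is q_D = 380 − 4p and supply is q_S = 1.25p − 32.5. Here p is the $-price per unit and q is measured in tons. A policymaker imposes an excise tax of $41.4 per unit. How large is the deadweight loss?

In inverse form: demand p = 95 − 0.25q, supply p = 26 + 0.8q.
Competitive equilibrium: 95 − 0.25q = 26 + 0.8q → q* = 65.7143, p* = 78.5714.
With the tax, the buyer price exceeds the seller price by 41.4: (95 − 0.25q) − (26 + 0.8q) = 41.4 → q' = 26.2857.
Δq = 65.7143 − 26.2857 = 39.4286; the wedge equals the tax, 41.4.
Deadweight loss = ½ × 39.4286 × 41.4 = $816.17.

$816.17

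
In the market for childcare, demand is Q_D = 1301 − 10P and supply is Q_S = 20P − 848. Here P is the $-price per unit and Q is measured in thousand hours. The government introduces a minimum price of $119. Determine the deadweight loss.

In inverse form: demand P = 130.1 − 0.1Q, supply P = 42.4 + 0.05Q.
Competitive equilibrium: 130.1 − 0.1Q = 42.4 + 0.05Q → Q* = 584.6667, P* = 71.6333.
At the floor P = 119, quantity demanded = (130.1 − 119)/0.1 = 111.
Sellers' marginal cost at Q' = 111: 42.4 + 0.05·111 = 47.95.
ΔQ = 584.6667 − 111 = 473.6667; wedge = 119 − 47.95 = 71.05.
DWL = ½ × 473.6667 × 71.05 = $16827.01 thousand.

$16827.01 thousand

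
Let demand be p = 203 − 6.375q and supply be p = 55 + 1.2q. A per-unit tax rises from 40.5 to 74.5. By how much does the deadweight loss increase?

258.09

Competitive equilibrium: 203 − 6.375q = 55 + 1.2q → q* = 19.538, p* = 78.4455.
For a per-unit tax t: Δq = t/7.575, so DWL = ½·t·(t/7.575) = t²/15.15.
At t = 40.5: DWL = 108.267. At t = 74.5: DWL = 366.353.
Increase = 366.353 − 108.267 = 258.09.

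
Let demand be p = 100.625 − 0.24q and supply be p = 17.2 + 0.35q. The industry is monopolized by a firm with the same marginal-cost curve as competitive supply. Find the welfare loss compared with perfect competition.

Competitive equilibrium: 100.625 − 0.24q = 17.2 + 0.35q → q* = 141.3983, p* = 66.6894.
Marginal revenue: MR = 100.625 − 0.48q. Set MR = MC: 100.625 − 0.48q = 17.2 + 0.35q → q_m = 100.512.
Price p_m = 100.625 − 0.24·100.512 = 76.5021; MC(q_m) = 17.2 + 0.35·100.512 = 52.3792.
Competitive q* = 141.3983, so Δq = 40.8863; wedge = 76.5021 − 52.3792 = 24.1229.
Deadweight loss = ½ × 40.8863 × 24.1229 = 493.15.

493.15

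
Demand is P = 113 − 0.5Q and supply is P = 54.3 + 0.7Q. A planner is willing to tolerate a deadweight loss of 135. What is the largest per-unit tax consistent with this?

18

Competitive equilibrium: 113 − 0.5Q = 54.3 + 0.7Q → Q* = 48.9167, P* = 88.5417.
A tax t gives ΔQ = t/1.2 and wedge t, so DWL = t²/2.4.
t²/2.4 = 135 → t² = 324 → t = 18.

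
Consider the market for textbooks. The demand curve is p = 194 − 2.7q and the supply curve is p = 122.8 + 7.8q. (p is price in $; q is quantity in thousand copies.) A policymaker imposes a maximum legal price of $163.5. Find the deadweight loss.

$12.83 thousand

Competitive equilibrium: 194 − 2.7q = 122.8 + 7.8q → q* = 6.781, p* = 175.6914.
At the ceiling p = 163.5, quantity supplied = (163.5 − 122.8)/7.8 = 5.2179.
Willingness to pay at q' = 5.2179: 194 − 2.7·5.2179 = 179.9117.
Δq = 6.781 − 5.2179 = 1.5631; wedge = 179.9117 − 163.5 = 16.4117.
Deadweight loss = ½ × 1.5631 × 16.4117 = $12.83 thousand.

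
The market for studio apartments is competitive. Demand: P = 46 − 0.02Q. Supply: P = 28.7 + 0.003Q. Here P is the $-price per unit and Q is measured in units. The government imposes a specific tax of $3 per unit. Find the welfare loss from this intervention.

Competitive equilibrium: 46 − 0.02Q = 28.7 + 0.003Q → Q* = 752.1739, P* = 30.9565.
With the tax, the buyer price exceeds the seller price by 3: (46 − 0.02Q) − (28.7 + 0.003Q) = 3 → Q' = 621.7391.
ΔQ = 752.1739 − 621.7391 = 130.4348; the wedge equals the tax, 3.
DWL = ½ × 130.4348 × 3 = $195.65.

$195.65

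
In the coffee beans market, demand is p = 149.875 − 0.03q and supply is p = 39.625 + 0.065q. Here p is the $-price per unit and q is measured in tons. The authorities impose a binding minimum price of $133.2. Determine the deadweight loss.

$17368.55

Competitive equilibrium: 149.875 − 0.03q = 39.625 + 0.065q → q* = 1160.52632, p* = 115.05921.
At the floor p = 133.2, quantity demanded = (149.875 − 133.2)/0.03 = 555.83333.
Sellers' marginal cost at q' = 555.83333: 39.625 + 0.065·555.83333 = 75.75417.
Δq = 1160.52632 − 555.83333 = 604.69299; wedge = 133.2 − 75.75417 = 57.44583.
Deadweight loss = ½ × 604.69299 × 57.44583 = $17368.55.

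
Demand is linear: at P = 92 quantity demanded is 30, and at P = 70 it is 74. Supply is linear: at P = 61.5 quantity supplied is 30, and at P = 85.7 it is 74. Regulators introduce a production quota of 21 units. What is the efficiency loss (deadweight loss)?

Demand slope = (70 − 92)/(74 − 30) = −0.5, so P = 107 − 0.5Q.
Supply slope = (85.7 − 61.5)/(74 − 30) = 0.55, so P = 45 + 0.55Q.
Competitive equilibrium: 107 − 0.5Q = 45 + 0.55Q → Q* = 59.0476, P* = 77.4762.
At Q = 21: demand price = 107 − 0.5·21 = 96.5; supply price = 45 + 0.55·21 = 56.55.
ΔQ = 59.0476 − 21 = 38.0476; wedge = 96.5 − 56.55 = 39.95.
DWL = ½ × 38.0476 × 39.95 = 760.

760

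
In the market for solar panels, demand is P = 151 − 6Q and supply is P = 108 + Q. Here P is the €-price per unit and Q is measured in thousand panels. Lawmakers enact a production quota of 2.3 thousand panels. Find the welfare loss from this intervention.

Competitive equilibrium: 151 − 6Q = 108 + Q → Q* = 6.1429, P* = 114.1429.
At Q = 2.3: demand price = 151 − 6·2.3 = 137.2; supply price = 108 + 1·2.3 = 110.3.
ΔQ = 6.1429 − 2.3 = 3.8429; wedge = 137.2 − 110.3 = 26.9.
DWL = ½ × 3.8429 × 26.9 = €51.69 thousand.

€51.69 thousand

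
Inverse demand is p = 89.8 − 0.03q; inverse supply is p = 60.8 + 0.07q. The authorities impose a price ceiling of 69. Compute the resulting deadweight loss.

Competitive equilibrium: 89.8 − 0.03q = 60.8 + 0.07q → q* = 290, p* = 81.1.
At the ceiling p = 69, quantity supplied = (69 − 60.8)/0.07 = 117.1429.
Willingness to pay at q' = 117.1429: 89.8 − 0.03·117.1429 = 86.2857.
Δq = 290 − 117.1429 = 172.8571; wedge = 86.2857 − 69 = 17.2857.
Deadweight loss = ½ × 172.8571 × 17.2857 = 1493.98.

1493.98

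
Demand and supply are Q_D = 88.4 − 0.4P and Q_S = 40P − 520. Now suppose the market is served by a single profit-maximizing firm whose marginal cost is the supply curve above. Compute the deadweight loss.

In inverse form: demand P = 221 − 2.5Q, supply P = 13 + 0.025Q.
Competitive equilibrium: 221 − 2.5Q = 13 + 0.025Q → Q* = 82.37624, P* = 15.05941.
Marginal revenue: MR = 221 − 5Q. Set MR = MC: 221 − 5Q = 13 + 0.025Q → Q_m = 41.39303.
Price P_m = 221 − 2.5·41.39303 = 117.51743; MC(Q_m) = 13 + 0.025·41.39303 = 14.03483.
Competitive Q* = 82.37624, so ΔQ = 40.98321; wedge = 117.51743 − 14.03483 = 103.4826.
Welfare loss = ½ × 40.98321 × 103.4826 = 2120.52.

2120.52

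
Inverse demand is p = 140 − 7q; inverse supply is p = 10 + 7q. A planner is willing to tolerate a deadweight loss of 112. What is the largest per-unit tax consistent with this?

56

Competitive equilibrium: 140 − 7q = 10 + 7q → q* = 9.2857, p* = 75.
A tax t gives Δq = t/14 and wedge t, so DWL = t²/28.
t²/28 = 112 → t² = 3136 → t = 56.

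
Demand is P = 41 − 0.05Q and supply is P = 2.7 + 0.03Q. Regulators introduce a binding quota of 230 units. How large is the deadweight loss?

2475.06

Competitive equilibrium: 41 − 0.05Q = 2.7 + 0.03Q → Q* = 478.75, P* = 17.0625.
At Q = 230: demand price = 41 − 0.05·230 = 29.5; supply price = 2.7 + 0.03·230 = 9.6.
ΔQ = 478.75 − 230 = 248.75; wedge = 29.5 − 9.6 = 19.9.
The triangle = ½ × 248.75 × 19.9 = 2475.06.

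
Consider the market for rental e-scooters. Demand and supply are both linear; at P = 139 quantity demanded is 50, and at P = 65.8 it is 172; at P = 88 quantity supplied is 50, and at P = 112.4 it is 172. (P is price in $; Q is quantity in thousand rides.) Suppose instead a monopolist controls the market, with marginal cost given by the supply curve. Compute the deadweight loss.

Demand slope = (65.8 − 139)/(172 − 50) = −0.6, so P = 169 − 0.6Q.
Supply slope = (112.4 − 88)/(172 − 50) = 0.2, so P = 78 + 0.2Q.
Competitive equilibrium: 169 − 0.6Q = 78 + 0.2Q → Q* = 113.75, P* = 100.75.
Marginal revenue: MR = 169 − 1.2Q. Set MR = MC: 169 − 1.2Q = 78 + 0.2Q → Q_m = 65.
Price P_m = 169 − 0.6·65 = 130; MC(Q_m) = 78 + 0.2·65 = 91.
Competitive Q* = 113.75, so ΔQ = 48.75; wedge = 130 − 91 = 39.
The triangle = ½ × 48.75 × 39 = $950.625 thousand.

$950.625 thousand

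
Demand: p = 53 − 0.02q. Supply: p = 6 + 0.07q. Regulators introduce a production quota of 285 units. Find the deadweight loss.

2532.35

Competitive equilibrium: 53 − 0.02q = 6 + 0.07q → q* = 522.2222, p* = 42.5556.
At q = 285: demand price = 53 − 0.02·285 = 47.3; supply price = 6 + 0.07·285 = 25.95.
Δq = 522.2222 − 285 = 237.2222; wedge = 47.3 − 25.95 = 21.35.
Deadweight loss = ½ × 237.2222 × 21.35 = 2532.35.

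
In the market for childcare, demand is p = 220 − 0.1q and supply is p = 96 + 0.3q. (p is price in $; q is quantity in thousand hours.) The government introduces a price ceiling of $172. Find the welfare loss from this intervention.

Competitive equilibrium: 220 − 0.1q = 96 + 0.3q → q* = 310, p* = 189.
At the ceiling p = 172, quantity supplied = (172 − 96)/0.3 = 253.3333.
Willingness to pay at q' = 253.3333: 220 − 0.1·253.3333 = 194.6667.
Δq = 310 − 253.3333 = 56.6667; wedge = 194.6667 − 172 = 22.6667.
Welfare loss = ½ × 56.6667 × 22.6667 = $642.22 thousand.

$642.22 thousand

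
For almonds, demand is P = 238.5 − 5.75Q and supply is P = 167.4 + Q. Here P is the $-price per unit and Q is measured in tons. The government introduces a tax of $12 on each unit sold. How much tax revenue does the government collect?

Competitive equilibrium: 238.5 − 5.75Q = 167.4 + Q → Q* = 10.5333, P* = 177.9333.
With the tax, the buyer price exceeds the seller price by 12: (238.5 − 5.75Q) − (167.4 + Q) = 12 → Q' = 8.7556.
Tax revenue = 12 × 8.7556 = $105.07.

$105.07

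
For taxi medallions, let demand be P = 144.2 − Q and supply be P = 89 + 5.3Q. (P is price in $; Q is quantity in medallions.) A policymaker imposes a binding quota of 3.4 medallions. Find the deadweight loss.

$90.56

Competitive equilibrium: 144.2 − Q = 89 + 5.3Q → Q* = 8.7619, P* = 135.4381.
At Q = 3.4: demand price = 144.2 − 1·3.4 = 140.8; supply price = 89 + 5.3·3.4 = 107.02.
ΔQ = 8.7619 − 3.4 = 5.3619; wedge = 140.8 − 107.02 = 33.78.
The triangle = ½ × 5.3619 × 33.78 = $90.56.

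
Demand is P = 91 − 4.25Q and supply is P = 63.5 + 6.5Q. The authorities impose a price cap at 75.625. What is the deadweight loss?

Competitive equilibrium: 91 − 4.25Q = 63.5 + 6.5Q → Q* = 2.5581, P* = 80.1279.
At the ceiling P = 75.625, quantity supplied = (75.625 − 63.5)/6.5 = 1.8654.
Willingness to pay at Q' = 1.8654: 91 − 4.25·1.8654 = 83.0721.
ΔQ = 2.5581 − 1.8654 = 0.6927; wedge = 83.0721 − 75.625 = 7.4471.
DWL = ½ × 0.6927 × 7.4471 = 2.58.

2.58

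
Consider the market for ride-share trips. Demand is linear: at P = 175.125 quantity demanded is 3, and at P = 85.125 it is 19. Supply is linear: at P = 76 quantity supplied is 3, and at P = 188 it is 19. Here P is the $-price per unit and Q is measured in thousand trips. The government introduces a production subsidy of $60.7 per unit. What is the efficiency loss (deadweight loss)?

$145.92 thousand

Demand slope = (85.125 − 175.125)/(19 − 3) = −5.625, so P = 192 − 5.625Q.
Supply slope = (188 − 76)/(19 − 3) = 7, so P = 55 + 7Q.
Competitive equilibrium: 192 − 5.625Q = 55 + 7Q → Q* = 10.8515, P* = 130.9604.
The subsidy lowers effective supply by 60.7: P = 7Q − 5.7.
New quantity: 192 − 5.625Q = 7Q − 5.7 → Q' = 15.6594.
Overproduction ΔQ = 15.6594 − 10.8515 = 4.8079; wedge = subsidy = 60.7.
Deadweight loss = ½ × 4.8079 × 60.7 = $145.92 thousand.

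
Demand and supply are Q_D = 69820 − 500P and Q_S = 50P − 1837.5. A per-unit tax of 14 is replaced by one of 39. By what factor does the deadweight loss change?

In inverse form: demand P = 139.64 − 0.002Q, supply P = 36.75 + 0.02Q.
Competitive equilibrium: 139.64 − 0.002Q = 36.75 + 0.02Q → Q* = 4676.8182, P* = 130.2864.
For a per-unit tax t: ΔQ = t/0.022, so DWL = ½·t·(t/0.022) = t²/0.044.
At t = 14: DWL = 4454.545. At t = 39: DWL = 34568.182.
Ratio = (39/14)² = 7.760.

7.760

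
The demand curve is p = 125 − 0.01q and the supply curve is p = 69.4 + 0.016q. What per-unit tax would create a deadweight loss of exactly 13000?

Competitive equilibrium: 125 − 0.01q = 69.4 + 0.016q → q* = 2138.4615, p* = 103.6154.
A tax t gives Δq = t/0.026 and wedge t, so DWL = t²/0.052.
t²/0.052 = 13000 → t² = 676 → t = 26.

26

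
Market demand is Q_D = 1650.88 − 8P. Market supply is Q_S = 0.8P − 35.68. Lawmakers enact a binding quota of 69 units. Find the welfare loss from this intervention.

1626.76

In inverse form: demand P = 206.36 − 0.125Q, supply P = 44.6 + 1.25Q.
Competitive equilibrium: 206.36 − 0.125Q = 44.6 + 1.25Q → Q* = 117.6436, P* = 191.6545.
At Q = 69: demand price = 206.36 − 0.125·69 = 197.735; supply price = 44.6 + 1.25·69 = 130.85.
ΔQ = 117.6436 − 69 = 48.6436; wedge = 197.735 − 130.85 = 66.885.
The triangle = ½ × 48.6436 × 66.885 = 1626.76.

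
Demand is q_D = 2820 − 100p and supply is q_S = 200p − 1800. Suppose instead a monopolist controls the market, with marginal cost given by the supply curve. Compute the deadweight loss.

1966.08

In inverse form: demand p = 28.2 − 0.01q, supply p = 9 + 0.005q.
Competitive equilibrium: 28.2 − 0.01q = 9 + 0.005q → q* = 1280, p* = 15.4.
Marginal revenue: MR = 28.2 − 0.02q. Set MR = MC: 28.2 − 0.02q = 9 + 0.005q → q_m = 768.
Price p_m = 28.2 − 0.01·768 = 20.52; MC(q_m) = 9 + 0.005·768 = 12.84.
Competitive q* = 1280, so Δq = 512; wedge = 20.52 − 12.84 = 7.68.
DWL = ½ × 512 × 7.68 = 1966.08.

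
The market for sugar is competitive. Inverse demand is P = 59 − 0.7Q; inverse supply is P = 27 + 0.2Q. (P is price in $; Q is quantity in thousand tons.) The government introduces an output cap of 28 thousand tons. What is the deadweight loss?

$25.69 thousand

Competitive equilibrium: 59 − 0.7Q = 27 + 0.2Q → Q* = 35.5556, P* = 34.1111.
At Q = 28: demand price = 59 − 0.7·28 = 39.4; supply price = 27 + 0.2·28 = 32.6.
ΔQ = 35.5556 − 28 = 7.5556; wedge = 39.4 − 32.6 = 6.8.
The triangle = ½ × 7.5556 × 6.8 = $25.69 thousand.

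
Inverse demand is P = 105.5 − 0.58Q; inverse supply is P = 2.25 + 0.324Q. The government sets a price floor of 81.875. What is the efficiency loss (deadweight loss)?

Competitive equilibrium: 105.5 − 0.58Q = 2.25 + 0.324Q → Q* = 114.2146, P* = 39.2555.
At the floor P = 81.875, quantity demanded = (105.5 − 81.875)/0.58 = 40.7328.
Sellers' marginal cost at Q' = 40.7328: 2.25 + 0.324·40.7328 = 15.4474.
ΔQ = 114.2146 − 40.7328 = 73.4818; wedge = 81.875 − 15.4474 = 66.4276.
Welfare loss = ½ × 73.4818 × 66.4276 = 2440.61.

2440.61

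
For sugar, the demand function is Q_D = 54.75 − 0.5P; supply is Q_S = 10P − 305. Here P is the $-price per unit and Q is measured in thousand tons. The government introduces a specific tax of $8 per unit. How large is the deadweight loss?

$15.24 thousand

In inverse form: demand P = 109.5 − 2Q, supply P = 30.5 + 0.1Q.
Competitive equilibrium: 109.5 − 2Q = 30.5 + 0.1Q → Q* = 37.619, P* = 34.2619.
With the tax, the buyer price exceeds the seller price by 8: (109.5 − 2Q) − (30.5 + 0.1Q) = 8 → Q' = 33.8095.
ΔQ = 37.619 − 33.8095 = 3.8095; the wedge equals the tax, 8.
Deadweight loss = ½ × 3.8095 × 8 = $15.24 thousand.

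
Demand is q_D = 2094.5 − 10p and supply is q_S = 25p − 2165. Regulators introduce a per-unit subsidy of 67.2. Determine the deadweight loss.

16128

In inverse form: demand p = 209.45 − 0.1q, supply p = 86.6 + 0.04q.
Competitive equilibrium: 209.45 − 0.1q = 86.6 + 0.04q → q* = 877.5, p* = 121.7.
The subsidy lowers effective supply by 67.2: p = 19.4 + 0.04q.
New quantity: 209.45 − 0.1q = 19.4 + 0.04q → q' = 1357.5.
Overproduction Δq = 1357.5 − 877.5 = 480; wedge = subsidy = 67.2.
The triangle = ½ × 480 × 67.2 = 16128.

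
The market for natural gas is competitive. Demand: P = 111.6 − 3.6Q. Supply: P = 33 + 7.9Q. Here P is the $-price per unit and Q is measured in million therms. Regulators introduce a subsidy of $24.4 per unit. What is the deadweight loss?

Competitive equilibrium: 111.6 − 3.6Q = 33 + 7.9Q → Q* = 6.83478, P* = 86.99478.
The subsidy lowers effective supply by 24.4: P = 8.6 + 7.9Q.
New quantity: 111.6 − 3.6Q = 8.6 + 7.9Q → Q' = 8.95652.
Overproduction ΔQ = 8.95652 − 6.83478 = 2.12174; wedge = subsidy = 24.4.
Welfare loss = ½ × 2.12174 × 24.4 = $25.89 million.

$25.89 million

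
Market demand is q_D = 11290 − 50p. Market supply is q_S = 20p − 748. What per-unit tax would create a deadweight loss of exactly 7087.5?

In inverse form: demand p = 225.8 − 0.02q, supply p = 37.4 + 0.05q.
Competitive equilibrium: 225.8 − 0.02q = 37.4 + 0.05q → q* = 2691.4286, p* = 171.9714.
A tax t gives Δq = t/0.07 and wedge t, so DWL = t²/0.14.
t²/0.14 = 7087.5 → t² = 992.25 → t = 31.5.

31.5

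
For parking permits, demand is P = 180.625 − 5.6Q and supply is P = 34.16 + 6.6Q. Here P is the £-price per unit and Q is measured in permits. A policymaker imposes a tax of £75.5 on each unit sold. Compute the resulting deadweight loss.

£233.62

Competitive equilibrium: 180.625 − 5.6Q = 34.16 + 6.6Q → Q* = 12.0053, P* = 113.3952.
With the tax, the buyer price exceeds the seller price by 75.5: (180.625 − 5.6Q) − (34.16 + 6.6Q) = 75.5 → Q' = 5.8168.
ΔQ = 12.0053 − 5.8168 = 6.1885; the wedge equals the tax, 75.5.
Welfare loss = ½ × 6.1885 × 75.5 = £233.62.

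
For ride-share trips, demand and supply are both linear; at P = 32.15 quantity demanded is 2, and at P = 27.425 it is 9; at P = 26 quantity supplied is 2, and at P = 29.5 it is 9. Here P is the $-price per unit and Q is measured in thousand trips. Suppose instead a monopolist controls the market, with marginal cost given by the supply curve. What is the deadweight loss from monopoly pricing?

Demand slope = (27.425 − 32.15)/(9 − 2) = −0.675, so P = 33.5 − 0.675Q.
Supply slope = (29.5 − 26)/(9 − 2) = 0.5, so P = 25 + 0.5Q.
Competitive equilibrium: 33.5 − 0.675Q = 25 + 0.5Q → Q* = 7.234, P* = 28.617.
Marginal revenue: MR = 33.5 − 1.35Q. Set MR = MC: 33.5 − 1.35Q = 25 + 0.5Q → Q_m = 4.5946.
Price P_m = 33.5 − 0.675·4.5946 = 30.3986; MC(Q_m) = 25 + 0.5·4.5946 = 27.2973.
Competitive Q* = 7.234, so ΔQ = 2.6394; wedge = 30.3986 − 27.2973 = 3.1013.
Deadweight loss = ½ × 2.6394 × 3.1013 = $4.09 thousand.

$4.09 thousand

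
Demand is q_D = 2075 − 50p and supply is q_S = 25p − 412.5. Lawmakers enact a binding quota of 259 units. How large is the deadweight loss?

In inverse form: demand p = 41.5 − 0.02q, supply p = 16.5 + 0.04q.
Competitive equilibrium: 41.5 − 0.02q = 16.5 + 0.04q → q* = 416.6667, p* = 33.1667.
At q = 259: demand price = 41.5 − 0.02·259 = 36.32; supply price = 16.5 + 0.04·259 = 26.86.
Δq = 416.6667 − 259 = 157.6667; wedge = 36.32 − 26.86 = 9.46.
Welfare loss = ½ × 157.6667 × 9.46 = 745.76.

745.76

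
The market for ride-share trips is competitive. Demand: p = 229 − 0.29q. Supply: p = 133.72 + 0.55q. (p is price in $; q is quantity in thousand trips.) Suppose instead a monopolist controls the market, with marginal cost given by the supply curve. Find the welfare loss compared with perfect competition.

Competitive equilibrium: 229 − 0.29q = 133.72 + 0.55q → q* = 113.4286, p* = 196.1057.
Marginal revenue: MR = 229 − 0.58q. Set MR = MC: 229 − 0.58q = 133.72 + 0.55q → q_m = 84.3186.
Price p_m = 229 − 0.29·84.3186 = 204.5476; MC(q_m) = 133.72 + 0.55·84.3186 = 180.0952.
Competitive q* = 113.4286, so Δq = 29.11; wedge = 204.5476 − 180.0952 = 24.4524.
The triangle = ½ × 29.11 × 24.4524 = $355.90 thousand.

$355.90 thousand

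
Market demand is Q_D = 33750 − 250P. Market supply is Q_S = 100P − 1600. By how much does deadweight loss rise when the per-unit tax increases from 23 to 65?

In inverse form: demand P = 135 − 0.004Q, supply P = 16 + 0.01Q.
Competitive equilibrium: 135 − 0.004Q = 16 + 0.01Q → Q* = 8500, P* = 101.
For a per-unit tax t: ΔQ = t/0.014, so DWL = ½·t·(t/0.014) = t²/0.028.
At t = 23: DWL = 18892.857. At t = 65: DWL = 150892.857.
Increase = 150892.857 − 18892.857 = 132000.

132000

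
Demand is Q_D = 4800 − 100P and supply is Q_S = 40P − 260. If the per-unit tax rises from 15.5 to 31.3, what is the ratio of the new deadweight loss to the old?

In inverse form: demand P = 48 − 0.01Q, supply P = 6.5 + 0.025Q.
Competitive equilibrium: 48 − 0.01Q = 6.5 + 0.025Q → Q* = 1185.7143, P* = 36.1429.
For a per-unit tax t: ΔQ = t/0.035, so DWL = ½·t·(t/0.035) = t²/0.07.
At t = 15.5: DWL = 3432.143. At t = 31.3: DWL = 13995.571.
Ratio = (31.3/15.5)² = 4.078.

4.078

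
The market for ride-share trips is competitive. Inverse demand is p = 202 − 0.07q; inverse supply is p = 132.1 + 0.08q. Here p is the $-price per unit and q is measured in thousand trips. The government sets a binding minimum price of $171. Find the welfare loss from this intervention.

$40.17 thousand

Competitive equilibrium: 202 − 0.07q = 132.1 + 0.08q → q* = 466, p* = 169.38.
At the floor p = 171, quantity demanded = (202 − 171)/0.07 = 442.8571.
Sellers' marginal cost at q' = 442.8571: 132.1 + 0.08·442.8571 = 167.5286.
Δq = 466 − 442.8571 = 23.1429; wedge = 171 − 167.5286 = 3.4714.
Welfare loss = ½ × 23.1429 × 3.4714 = $40.17 thousand.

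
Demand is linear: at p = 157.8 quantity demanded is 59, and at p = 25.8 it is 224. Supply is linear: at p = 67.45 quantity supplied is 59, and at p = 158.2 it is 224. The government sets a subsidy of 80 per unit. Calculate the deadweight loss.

2370.37

Demand slope = (25.8 − 157.8)/(224 − 59) = −0.8, so p = 205 − 0.8q.
Supply slope = (158.2 − 67.45)/(224 − 59) = 0.55, so p = 35 + 0.55q.
Competitive equilibrium: 205 − 0.8q = 35 + 0.55q → q* = 125.9259, p* = 104.2593.
The subsidy lowers effective supply by 80: p = 0.55q − 45.
New quantity: 205 − 0.8q = 0.55q − 45 → q' = 185.1852.
Overproduction Δq = 185.1852 − 125.9259 = 59.2593; wedge = subsidy = 80.
DWL = ½ × 59.2593 × 80 = 2370.37.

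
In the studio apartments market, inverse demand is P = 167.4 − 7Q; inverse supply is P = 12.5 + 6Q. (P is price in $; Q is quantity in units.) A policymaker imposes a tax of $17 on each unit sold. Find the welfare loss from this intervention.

Competitive equilibrium: 167.4 − 7Q = 12.5 + 6Q → Q* = 11.9154, P* = 83.9923.
With the tax, the buyer price exceeds the seller price by 17: (167.4 − 7Q) − (12.5 + 6Q) = 17 → Q' = 10.6077.
ΔQ = 11.9154 − 10.6077 = 1.3077; the wedge equals the tax, 17.
The triangle = ½ × 1.3077 × 17 = $11.12.

$11.12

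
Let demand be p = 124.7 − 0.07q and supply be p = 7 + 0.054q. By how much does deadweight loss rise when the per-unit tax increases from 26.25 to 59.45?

11472.74

Competitive equilibrium: 124.7 − 0.07q = 7 + 0.054q → q* = 949.1935, p* = 58.2565.
For a per-unit tax t: Δq = t/0.124, so DWL = ½·t·(t/0.124) = t²/0.248.
At t = 26.25: DWL = 2778.478. At t = 59.45: DWL = 14251.22.
Increase = 14251.22 − 2778.478 = 11472.74.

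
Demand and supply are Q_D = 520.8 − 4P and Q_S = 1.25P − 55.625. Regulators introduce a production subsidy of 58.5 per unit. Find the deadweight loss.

1629.64

In inverse form: demand P = 130.2 − 0.25Q, supply P = 44.5 + 0.8Q.
Competitive equilibrium: 130.2 − 0.25Q = 44.5 + 0.8Q → Q* = 81.619, P* = 109.7952.
The subsidy lowers effective supply by 58.5: P = 0.8Q − 14.
New quantity: 130.2 − 0.25Q = 0.8Q − 14 → Q' = 137.3333.
Overproduction ΔQ = 137.3333 − 81.619 = 55.7143; wedge = subsidy = 58.5.
Welfare loss = ½ × 55.7143 × 58.5 = 1629.64.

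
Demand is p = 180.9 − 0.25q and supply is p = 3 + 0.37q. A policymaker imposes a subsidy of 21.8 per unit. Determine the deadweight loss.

Competitive equilibrium: 180.9 − 0.25q = 3 + 0.37q → q* = 286.9355, p* = 109.1661.
The subsidy lowers effective supply by 21.8: p = 0.37q − 18.8.
New quantity: 180.9 − 0.25q = 0.37q − 18.8 → q' = 322.0968.
Overproduction Δq = 322.0968 − 286.9355 = 35.1613; wedge = subsidy = 21.8.
DWL = ½ × 35.1613 × 21.8 = 383.26.

383.26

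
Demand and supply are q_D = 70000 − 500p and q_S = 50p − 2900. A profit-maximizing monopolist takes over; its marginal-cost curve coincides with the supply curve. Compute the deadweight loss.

1061.24

In inverse form: demand p = 140 − 0.002q, supply p = 58 + 0.02q.
Competitive equilibrium: 140 − 0.002q = 58 + 0.02q → q* = 3727.27273, p* = 132.54545.
Marginal revenue: MR = 140 − 0.004q. Set MR = MC: 140 − 0.004q = 58 + 0.02q → q_m = 3416.66667.
Price p_m = 140 − 0.002·3416.66667 = 133.16667; MC(q_m) = 58 + 0.02·3416.66667 = 126.33333.
Competitive q* = 3727.27273, so Δq = 310.60606; wedge = 133.16667 − 126.33333 = 6.83334.
The triangle = ½ × 310.60606 × 6.83334 = 1061.24.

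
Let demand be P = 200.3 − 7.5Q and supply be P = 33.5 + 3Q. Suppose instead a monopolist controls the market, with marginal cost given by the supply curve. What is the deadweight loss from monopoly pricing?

Competitive equilibrium: 200.3 − 7.5Q = 33.5 + 3Q → Q* = 15.8857, P* = 81.1571.
Marginal revenue: MR = 200.3 − 15Q. Set MR = MC: 200.3 − 15Q = 33.5 + 3Q → Q_m = 9.2667.
Price P_m = 200.3 − 7.5·9.2667 = 130.7998; MC(Q_m) = 33.5 + 3·9.2667 = 61.3001.
Competitive Q* = 15.8857, so ΔQ = 6.619; wedge = 130.7998 − 61.3001 = 69.4997.
Deadweight loss = ½ × 6.619 × 69.4997 = 230.01.

230.01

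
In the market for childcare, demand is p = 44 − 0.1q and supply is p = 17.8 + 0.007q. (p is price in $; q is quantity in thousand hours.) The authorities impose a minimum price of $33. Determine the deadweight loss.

$973.01 thousand

Competitive equilibrium: 44 − 0.1q = 17.8 + 0.007q → q* = 244.8598, p* = 19.514.
At the floor p = 33, quantity demanded = (44 − 33)/0.1 = 110.
Sellers' marginal cost at q' = 110: 17.8 + 0.007·110 = 18.57.
Δq = 244.8598 − 110 = 134.8598; wedge = 33 − 18.57 = 14.43.
Welfare loss = ½ × 134.8598 × 14.43 = $973.01 thousand.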